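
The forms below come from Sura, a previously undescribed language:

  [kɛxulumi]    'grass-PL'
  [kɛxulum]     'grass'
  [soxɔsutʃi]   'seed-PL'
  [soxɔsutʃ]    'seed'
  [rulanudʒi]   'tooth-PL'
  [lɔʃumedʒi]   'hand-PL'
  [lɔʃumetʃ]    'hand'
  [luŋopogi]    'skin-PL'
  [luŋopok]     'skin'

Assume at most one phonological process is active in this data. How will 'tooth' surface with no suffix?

The root 'hand' surfaces as [lɔʃumedʒi] and [lɔʃumetʃ], with a stem-final [dʒ] ~ [tʃ] alternation.
The stem 'seed' ([soxɔsutʃi], [soxɔsutʃ]) shows [tʃ] unchanged in both environments, so [tʃ] cannot be basic with [dʒ] derived before the PL suffix.
So /dʒ/ is underlying, and a rule of word-final obstruent devoicing — voiced obstruents become voiceless word-finally — gives [tʃ].
The one attested form of 'tooth', [rulanudʒi], shows underlying /rulanudʒ/. Applying the same rule word-finally gives [rulanutʃ].

[rulanutʃ]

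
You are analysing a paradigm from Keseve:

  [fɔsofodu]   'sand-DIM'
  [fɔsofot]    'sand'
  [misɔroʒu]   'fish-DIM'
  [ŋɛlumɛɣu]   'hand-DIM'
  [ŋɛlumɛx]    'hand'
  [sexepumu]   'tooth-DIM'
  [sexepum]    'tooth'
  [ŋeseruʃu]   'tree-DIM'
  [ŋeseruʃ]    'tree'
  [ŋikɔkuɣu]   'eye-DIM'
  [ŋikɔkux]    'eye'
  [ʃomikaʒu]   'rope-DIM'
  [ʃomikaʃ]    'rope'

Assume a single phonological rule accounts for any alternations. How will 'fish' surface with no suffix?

In [ʃomikaʒu] and [ʃomikaʃ] the final segment of 'rope' alternates: [ʒ] ~ [ʃ].
The stem 'tree' ([ŋeseruʃu], [ŋeseruʃ]) shows [ʃ] unchanged in both environments, so [ʃ] cannot be basic with [ʒ] derived before the DIM suffix.
So /ʒ/ is underlying, and a rule of word-final obstruent devoicing — voiced obstruents become voiceless word-finally — gives [ʃ].
The one attested form of 'fish', [misɔroʒu], shows underlying /misɔroʒ/. Applying the same rule word-finally gives [misɔroʃ].

[misɔroʃ]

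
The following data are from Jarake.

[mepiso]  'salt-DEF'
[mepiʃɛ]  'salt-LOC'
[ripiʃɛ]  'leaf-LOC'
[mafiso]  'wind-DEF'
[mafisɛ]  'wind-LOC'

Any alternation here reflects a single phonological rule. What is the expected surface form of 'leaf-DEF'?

[ripiso]

In [mepiʃɛ] and [mepiso] the final segment of 'salt' alternates: [ʃ] ~ [s].
Compare 'wind', with invariant [s] in [mafisɛ] and [mafiso]: an analysis with underlying /s/ and a rule producing [ʃ] before the LOC suffix would wrongly predict alternation here too.
The alternation reflects depalatalization: palato-alveolar /ʃ/ becomes [s] when no front vowel follows. /ʃ/ is underlying.
The one attested form of 'leaf', [ripiʃɛ], shows underlying /ripiʃ/. Applying the same rule when no front vowel follows gives [ripiso].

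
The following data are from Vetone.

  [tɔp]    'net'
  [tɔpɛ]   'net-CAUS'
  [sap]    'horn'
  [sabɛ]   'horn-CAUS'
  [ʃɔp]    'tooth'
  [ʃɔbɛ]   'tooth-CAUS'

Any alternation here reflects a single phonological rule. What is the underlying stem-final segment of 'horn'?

/b/

The root 'horn' surfaces as [sap] and [sabɛ], with a stem-final [p] ~ [b] alternation.
The stem 'net' ([tɔp], [tɔpɛ]) shows [p] unchanged in both environments, so [p] cannot be basic with [b] derived before the CAUS suffix.
The alternation reflects word-final obstruent devoicing: voiced obstruents become voiceless word-finally. /b/ is underlying.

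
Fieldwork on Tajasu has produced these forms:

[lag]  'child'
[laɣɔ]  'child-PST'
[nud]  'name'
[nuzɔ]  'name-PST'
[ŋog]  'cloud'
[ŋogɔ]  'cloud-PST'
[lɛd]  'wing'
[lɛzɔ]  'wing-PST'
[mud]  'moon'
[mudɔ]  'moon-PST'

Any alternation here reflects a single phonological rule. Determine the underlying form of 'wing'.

The root 'wing' surfaces as [lɛd] and [lɛzɔ], with a stem-final [d] ~ [z] alternation.
Compare 'moon', with invariant [d] in [mud] and [mudɔ]: an analysis with underlying /d/ and a rule producing [z] before the PST suffix would wrongly predict alternation here too.
So /z/ is underlying, and a rule of word-final hardening — voiced fricatives become stops word-finally — gives [d].
Hence 'wing' is /lɛz/ underlyingly.

/lɛz/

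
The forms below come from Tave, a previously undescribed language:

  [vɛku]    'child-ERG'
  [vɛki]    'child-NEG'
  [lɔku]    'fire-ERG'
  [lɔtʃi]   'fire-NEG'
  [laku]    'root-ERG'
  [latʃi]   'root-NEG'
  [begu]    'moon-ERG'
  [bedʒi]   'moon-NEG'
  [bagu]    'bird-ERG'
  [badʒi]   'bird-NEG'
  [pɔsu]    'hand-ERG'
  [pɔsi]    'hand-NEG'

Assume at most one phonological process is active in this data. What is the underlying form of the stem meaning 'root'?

The stem for 'root' ends in [k] in [laku] but [tʃ] in [latʃi].
But 'child' keeps [k] in both environments ([vɛku], [vɛki]), so there is no rule changing /k/ to [tʃ] before the NEG suffix.
The underlying segment must be /tʃ/; palato-alveolar /tʃ/ and /dʒ/ become [k] and [g] when no front vowel follows, yielding [k] there.
So 'root' = /latʃ/.

/latʃ/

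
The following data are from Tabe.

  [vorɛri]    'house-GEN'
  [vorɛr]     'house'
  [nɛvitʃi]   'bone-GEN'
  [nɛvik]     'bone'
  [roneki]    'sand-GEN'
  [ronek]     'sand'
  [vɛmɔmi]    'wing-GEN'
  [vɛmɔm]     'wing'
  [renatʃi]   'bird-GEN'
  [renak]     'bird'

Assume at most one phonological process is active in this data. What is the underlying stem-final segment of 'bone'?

/tʃ/

The root 'bone' surfaces as [nɛvitʃi] and [nɛvik], with a stem-final [tʃ] ~ [k] alternation.
If /k/ were underlying and a rule turned it into [tʃ] before the GEN suffix, 'sand' would also alternate; but it has [k] in both [roneki] and [ronek].
So /tʃ/ is underlying, and a rule of depalatalization — palato-alveolar /tʃ/ becomes [k] when no front vowel follows — gives [k].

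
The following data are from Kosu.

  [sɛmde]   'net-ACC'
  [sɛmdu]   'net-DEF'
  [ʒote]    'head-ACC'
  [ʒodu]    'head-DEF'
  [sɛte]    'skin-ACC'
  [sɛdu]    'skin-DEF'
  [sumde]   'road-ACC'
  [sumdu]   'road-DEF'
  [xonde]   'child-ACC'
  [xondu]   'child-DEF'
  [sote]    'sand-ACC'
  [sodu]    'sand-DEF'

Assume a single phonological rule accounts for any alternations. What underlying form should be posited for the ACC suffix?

/-te/

The ACC morpheme has two allomorphs, [-de] and [-te].
By contrast the DEF suffix keeps its initial [d] throughout — that segment must be underlying.
So the underlying form is /-te/, and voiceless stops become voiced after a nasal.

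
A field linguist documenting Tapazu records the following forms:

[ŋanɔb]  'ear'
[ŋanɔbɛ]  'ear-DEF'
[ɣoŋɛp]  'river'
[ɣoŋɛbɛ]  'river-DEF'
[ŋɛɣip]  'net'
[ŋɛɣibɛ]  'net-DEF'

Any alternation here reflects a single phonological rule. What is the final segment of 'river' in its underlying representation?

The stem for 'river' ends in [p] in [ɣoŋɛp] but [b] in [ɣoŋɛbɛ].
But 'ear' keeps [b] in both environments ([ŋanɔb], [ŋanɔbɛ]), so there is no rule changing /b/ to [p] in isolation.
Therefore /p/ is basic and [b] is derived by intervocalic voicing (voiceless stops become voiced between vowels).

/p/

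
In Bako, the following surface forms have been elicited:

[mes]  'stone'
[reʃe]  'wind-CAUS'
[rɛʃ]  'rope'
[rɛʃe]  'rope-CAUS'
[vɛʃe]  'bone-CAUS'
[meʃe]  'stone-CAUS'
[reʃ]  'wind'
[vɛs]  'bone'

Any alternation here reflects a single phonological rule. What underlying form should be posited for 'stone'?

/mes/

The stem for 'stone' ends in [ʃ] in [meʃe] but [s] in [mes].
Compare 'rope', with invariant [ʃ] in [rɛʃe] and [rɛʃ]: an analysis with underlying /ʃ/ and a rule producing [s] in isolation would wrongly predict alternation here too.
The underlying segment must be /s/; /s/ becomes palato-alveolar [ʃ] before a front vowel, yielding [ʃ] there.
The underlying form of 'stone' is therefore /mes/.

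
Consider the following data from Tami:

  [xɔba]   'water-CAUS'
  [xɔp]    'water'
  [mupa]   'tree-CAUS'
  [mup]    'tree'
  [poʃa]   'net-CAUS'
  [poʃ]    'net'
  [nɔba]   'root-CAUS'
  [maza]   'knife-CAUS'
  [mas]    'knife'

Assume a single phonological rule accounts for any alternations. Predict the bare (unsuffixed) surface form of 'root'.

The stem for 'water' ends in [b] in [xɔba] but [p] in [xɔp].
But 'tree' keeps [p] in both environments ([mupa], [mup]), so there is no rule changing /p/ to [b] before the CAUS suffix.
So /b/ is underlying, and a rule of word-final obstruent devoicing — voiced obstruents become voiceless word-finally — gives [p].
The one attested form of 'root', [nɔba], shows underlying /nɔb/. Applying the same rule word-finally gives [nɔp].

[nɔp]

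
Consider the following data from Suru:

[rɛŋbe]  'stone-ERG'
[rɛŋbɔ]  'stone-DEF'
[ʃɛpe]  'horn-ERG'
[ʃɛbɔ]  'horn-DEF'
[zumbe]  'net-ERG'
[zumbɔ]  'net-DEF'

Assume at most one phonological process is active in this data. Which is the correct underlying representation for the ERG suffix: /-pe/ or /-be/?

/-pe/

The ERG morpheme has two allomorphs, [-be] and [-pe].
The DEF suffix, which begins with [b], is invariant after every stem; so [b] is not altered by any rule here.
So the underlying form is /-pe/, and voiceless stops become voiced after a nasal.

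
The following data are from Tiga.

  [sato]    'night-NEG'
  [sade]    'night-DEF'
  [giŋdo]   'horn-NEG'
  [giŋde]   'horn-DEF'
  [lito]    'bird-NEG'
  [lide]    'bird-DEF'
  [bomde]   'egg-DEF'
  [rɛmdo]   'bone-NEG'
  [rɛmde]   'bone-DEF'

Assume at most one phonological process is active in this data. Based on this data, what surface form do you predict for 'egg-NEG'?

[bomdo]

The NEG morpheme has two allomorphs, [-do] and [-to].
The DEF suffix, which begins with [d], is invariant after every stem; so [d] is not altered by any rule here.
The NEG suffix is therefore /-to/ underlyingly, with post-nasal voicing: voiceless stops become voiced after a nasal.
After 'egg', which ends in a nasal, the suffix surfaces as [-do], giving [bomdo].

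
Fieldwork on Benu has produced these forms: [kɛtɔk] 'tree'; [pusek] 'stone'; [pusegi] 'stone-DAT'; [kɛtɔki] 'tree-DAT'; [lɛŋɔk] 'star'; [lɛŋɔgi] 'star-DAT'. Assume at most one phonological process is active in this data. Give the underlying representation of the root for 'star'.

'star' shows [g] ~ [k] at the end of the stem ([lɛŋɔgi] vs [lɛŋɔk]).
But 'tree' keeps [k] in both environments ([kɛtɔki], [kɛtɔk]), so there is no rule changing /k/ to [g] before the DAT suffix.
The underlying segment must be /g/; voiced obstruents become voiceless word-finally, yielding [k] there.
So 'star' = /lɛŋɔg/.

/lɛŋɔg/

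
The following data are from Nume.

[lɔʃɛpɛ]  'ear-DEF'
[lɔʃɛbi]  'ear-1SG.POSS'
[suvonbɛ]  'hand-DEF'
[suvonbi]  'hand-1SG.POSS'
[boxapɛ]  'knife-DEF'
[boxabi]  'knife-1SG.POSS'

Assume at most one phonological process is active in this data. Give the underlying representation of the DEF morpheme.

/-pɛ/

The DEF suffix surfaces as [-bɛ] and [-pɛ], depending on the final segment of the stem.
By contrast the 1SG.POSS suffix keeps its initial [b] throughout — that segment must be underlying.
So the underlying form is /-pɛ/, and voiceless stops become voiced after a nasal.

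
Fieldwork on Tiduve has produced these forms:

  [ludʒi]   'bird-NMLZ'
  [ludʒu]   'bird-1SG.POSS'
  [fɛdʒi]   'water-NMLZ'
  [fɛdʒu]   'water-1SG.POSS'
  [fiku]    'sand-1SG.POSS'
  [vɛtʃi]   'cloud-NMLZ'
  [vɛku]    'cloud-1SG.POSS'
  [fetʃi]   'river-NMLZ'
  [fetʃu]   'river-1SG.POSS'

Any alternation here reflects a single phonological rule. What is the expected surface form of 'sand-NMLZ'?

[fitʃi]

In [vɛtʃi] and [vɛku] the final segment of 'cloud' alternates: [tʃ] ~ [k].
If /tʃ/ were underlying and a rule turned it into [k] before the 1SG.POSS suffix, 'river' would also alternate; but it has [tʃ] in both [fetʃi] and [fetʃu].
Therefore /k/ is basic and [tʃ] is derived by palatalization before a front vowel (/k/ becomes palato-alveolar [tʃ] before a front vowel).
From [fiku] the stem 'sand' is /fik/; before a front vowel this yields [fitʃi].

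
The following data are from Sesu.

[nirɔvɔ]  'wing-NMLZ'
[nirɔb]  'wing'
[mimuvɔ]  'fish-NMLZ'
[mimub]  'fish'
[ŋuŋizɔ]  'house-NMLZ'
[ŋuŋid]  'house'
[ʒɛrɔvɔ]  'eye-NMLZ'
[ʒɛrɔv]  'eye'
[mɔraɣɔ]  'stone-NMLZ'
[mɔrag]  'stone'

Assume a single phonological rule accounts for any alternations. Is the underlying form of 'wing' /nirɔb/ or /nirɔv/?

The stem for 'wing' ends in [v] in [nirɔvɔ] but [b] in [nirɔb].
Compare 'eye', with invariant [v] in [ʒɛrɔvɔ] and [ʒɛrɔv]: an analysis with underlying /v/ and a rule producing [b] in isolation would wrongly predict alternation here too.
So /b/ is underlying, and a rule of intervocalic spirantization — voiced stops become fricatives between vowels — gives [v].

/nirɔb/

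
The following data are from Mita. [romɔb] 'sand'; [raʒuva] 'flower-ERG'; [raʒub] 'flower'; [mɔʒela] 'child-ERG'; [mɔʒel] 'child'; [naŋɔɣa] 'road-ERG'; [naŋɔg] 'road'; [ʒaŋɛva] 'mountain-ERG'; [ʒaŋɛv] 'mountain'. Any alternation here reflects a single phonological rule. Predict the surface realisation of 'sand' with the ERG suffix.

'flower' shows [v] ~ [b] at the end of the stem ([raʒuva] vs [raʒub]).
The stem 'mountain' ([ʒaŋɛva], [ʒaŋɛv]) shows [v] unchanged in both environments, so [v] cannot be basic with [b] derived in isolation.
The alternation reflects intervocalic spirantization: voiced stops become fricatives between vowels. /b/ is underlying.
From [romɔb] the stem 'sand' is /romɔb/; between vowels this yields [romɔva].

[romɔva]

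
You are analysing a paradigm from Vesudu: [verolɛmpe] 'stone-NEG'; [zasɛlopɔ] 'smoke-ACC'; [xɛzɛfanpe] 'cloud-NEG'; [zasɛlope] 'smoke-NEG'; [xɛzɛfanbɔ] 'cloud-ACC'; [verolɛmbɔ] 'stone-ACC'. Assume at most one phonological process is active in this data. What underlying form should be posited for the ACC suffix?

/-bɔ/

The ACC suffix surfaces as [-bɔ] and [-pɔ], depending on the final segment of the stem.
The NEG suffix, which begins with [p], is invariant after every stem; so [p] is not altered by any rule here.
So the underlying form is /-bɔ/, and voiced stops become voiceless after a vowel.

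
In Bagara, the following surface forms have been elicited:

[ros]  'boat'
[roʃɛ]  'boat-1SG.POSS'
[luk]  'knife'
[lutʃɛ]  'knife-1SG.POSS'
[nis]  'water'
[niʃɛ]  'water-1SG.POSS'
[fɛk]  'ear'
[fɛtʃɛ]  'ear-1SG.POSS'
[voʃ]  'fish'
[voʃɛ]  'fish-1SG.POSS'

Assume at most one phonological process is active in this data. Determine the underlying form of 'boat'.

In [ros] and [roʃɛ] the final segment of 'boat' alternates: [s] ~ [ʃ].
The stem 'fish' ([voʃ], [voʃɛ]) shows [ʃ] unchanged in both environments, so [ʃ] cannot be basic with [s] derived in isolation.
Therefore /s/ is basic and [ʃ] is derived by palatalization before a front vowel (/k/ and /s/ become palato-alveolar [tʃ] and [ʃ] before a front vowel).
So 'boat' = /ros/.

/ros/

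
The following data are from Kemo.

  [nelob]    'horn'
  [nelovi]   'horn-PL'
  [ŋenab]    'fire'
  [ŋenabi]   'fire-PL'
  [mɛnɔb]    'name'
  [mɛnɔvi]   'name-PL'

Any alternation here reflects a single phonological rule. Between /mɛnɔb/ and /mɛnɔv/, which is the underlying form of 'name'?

The root 'name' surfaces as [mɛnɔb] and [mɛnɔvi], with a stem-final [b] ~ [v] alternation.
But 'fire' keeps [b] in both environments ([ŋenab], [ŋenabi]), so there is no rule changing /b/ to [v] before the PL suffix.
The alternation reflects word-final hardening: voiced fricatives become stops word-finally. /v/ is underlying.

/mɛnɔv/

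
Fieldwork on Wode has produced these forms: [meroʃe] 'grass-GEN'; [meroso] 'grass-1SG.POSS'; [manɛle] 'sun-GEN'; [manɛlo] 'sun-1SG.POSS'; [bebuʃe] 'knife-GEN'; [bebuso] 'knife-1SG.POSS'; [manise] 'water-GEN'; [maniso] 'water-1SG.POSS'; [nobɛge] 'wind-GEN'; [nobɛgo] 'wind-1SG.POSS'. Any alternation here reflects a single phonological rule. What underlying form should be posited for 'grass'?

/meroʃ/

'grass' shows [ʃ] ~ [s] at the end of the stem ([meroʃe] vs [meroso]).
The stem 'water' ([manise], [maniso]) shows [s] unchanged in both environments, so [s] cannot be basic with [ʃ] derived before the GEN suffix.
The underlying segment must be /ʃ/; palato-alveolar /ʃ/ becomes [s] when no front vowel follows, yielding [s] there.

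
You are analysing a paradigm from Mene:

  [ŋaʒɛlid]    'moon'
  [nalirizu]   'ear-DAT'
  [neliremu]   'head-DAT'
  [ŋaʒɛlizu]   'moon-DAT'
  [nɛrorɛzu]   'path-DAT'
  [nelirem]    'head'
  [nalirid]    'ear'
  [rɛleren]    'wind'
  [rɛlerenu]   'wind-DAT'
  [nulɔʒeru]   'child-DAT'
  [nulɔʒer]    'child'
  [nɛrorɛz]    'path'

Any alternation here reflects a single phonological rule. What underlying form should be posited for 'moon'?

'moon' shows [z] ~ [d] at the end of the stem ([ŋaʒɛlizu] vs [ŋaʒɛlid]).
But 'path' keeps [z] in both environments ([nɛrorɛzu], [nɛrorɛz]), so there is no rule changing /z/ to [d] in isolation.
Therefore /d/ is basic and [z] is derived by intervocalic spirantization (voiced stops become fricatives between vowels).

/ŋaʒɛlid/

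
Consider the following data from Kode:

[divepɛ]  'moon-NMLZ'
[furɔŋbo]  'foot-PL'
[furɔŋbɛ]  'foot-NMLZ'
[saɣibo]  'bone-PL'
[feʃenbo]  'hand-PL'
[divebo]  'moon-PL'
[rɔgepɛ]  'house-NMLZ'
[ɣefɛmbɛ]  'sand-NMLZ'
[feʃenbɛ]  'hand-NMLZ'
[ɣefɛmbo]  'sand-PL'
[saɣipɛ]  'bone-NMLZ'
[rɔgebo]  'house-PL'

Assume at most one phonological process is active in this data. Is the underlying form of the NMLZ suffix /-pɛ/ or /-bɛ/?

The NMLZ morpheme has two allomorphs, [-bɛ] and [-pɛ].
By contrast the PL suffix keeps its initial [b] throughout — that segment must be underlying.
So the underlying form is /-pɛ/, and voiceless stops become voiced after a nasal.

/-pɛ/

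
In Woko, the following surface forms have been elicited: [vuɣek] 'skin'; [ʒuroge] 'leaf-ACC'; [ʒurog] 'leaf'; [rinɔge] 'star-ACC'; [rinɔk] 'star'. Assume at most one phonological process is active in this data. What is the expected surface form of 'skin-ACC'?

The stem for 'star' ends in [g] in [rinɔge] but [k] in [rinɔk].
If /g/ were underlying and a rule turned it into [k] in isolation, 'leaf' would also alternate; but it has [g] in both [ʒuroge] and [ʒurog].
The underlying segment must be /k/; voiceless stops become voiced between vowels, yielding [g] there.
From [vuɣek] the stem 'skin' is /vuɣek/; between vowels this yields [vuɣege].

[vuɣege]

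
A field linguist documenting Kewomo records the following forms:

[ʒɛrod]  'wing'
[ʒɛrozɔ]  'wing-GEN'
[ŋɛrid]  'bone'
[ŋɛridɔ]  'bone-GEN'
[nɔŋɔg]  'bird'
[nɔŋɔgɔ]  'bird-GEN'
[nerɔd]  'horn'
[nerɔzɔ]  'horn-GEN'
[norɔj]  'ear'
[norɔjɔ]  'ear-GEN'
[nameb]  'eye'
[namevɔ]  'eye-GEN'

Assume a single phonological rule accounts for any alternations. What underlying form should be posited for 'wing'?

/ʒɛroz/

The stem for 'wing' ends in [d] in [ʒɛrod] but [z] in [ʒɛrozɔ].
The stem 'bone' ([ŋɛrid], [ŋɛridɔ]) shows [d] unchanged in both environments, so [d] cannot be basic with [z] derived before the GEN suffix.
Therefore /z/ is basic and [d] is derived by word-final hardening (voiced fricatives become stops word-finally).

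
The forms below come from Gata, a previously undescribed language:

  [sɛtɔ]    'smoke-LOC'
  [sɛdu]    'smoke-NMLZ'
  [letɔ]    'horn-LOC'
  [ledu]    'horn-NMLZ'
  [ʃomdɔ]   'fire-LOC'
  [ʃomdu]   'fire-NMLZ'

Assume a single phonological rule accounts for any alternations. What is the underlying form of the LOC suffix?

/-tɔ/

The LOC suffix surfaces as [-dɔ] and [-tɔ], depending on the final segment of the stem.
The NMLZ suffix, which begins with [d], is invariant after every stem; so [d] is not altered by any rule here.
So the underlying form is /-tɔ/, and voiceless stops become voiced after a nasal.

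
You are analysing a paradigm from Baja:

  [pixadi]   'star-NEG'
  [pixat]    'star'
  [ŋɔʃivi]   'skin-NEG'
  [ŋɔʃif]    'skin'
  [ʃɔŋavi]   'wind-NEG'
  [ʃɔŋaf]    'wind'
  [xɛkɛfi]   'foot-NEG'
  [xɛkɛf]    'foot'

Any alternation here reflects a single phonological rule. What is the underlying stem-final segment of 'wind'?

The root 'wind' surfaces as [ʃɔŋavi] and [ʃɔŋaf], with a stem-final [v] ~ [f] alternation.
If /f/ were underlying and a rule turned it into [v] before the NEG suffix, 'foot' would also alternate; but it has [f] in both [xɛkɛfi] and [xɛkɛf].
The underlying segment must be /v/; voiced obstruents become voiceless word-finally, yielding [f] there.

/v/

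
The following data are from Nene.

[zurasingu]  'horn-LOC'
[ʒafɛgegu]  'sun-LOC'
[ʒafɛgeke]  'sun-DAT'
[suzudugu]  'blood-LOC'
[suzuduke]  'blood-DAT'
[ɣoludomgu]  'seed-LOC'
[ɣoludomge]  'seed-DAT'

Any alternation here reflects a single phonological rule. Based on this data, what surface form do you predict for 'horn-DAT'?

The DAT morpheme has two allomorphs, [-ge] and [-ke].
The LOC suffix, which begins with [g], is invariant after every stem; so [g] is not altered by any rule here.
The DAT suffix is therefore /-ke/ underlyingly, with post-nasal voicing: voiceless stops become voiced after a nasal.
After 'horn', which ends in a nasal, the suffix surfaces as [-ge], giving [zurasinge].

[zurasinge]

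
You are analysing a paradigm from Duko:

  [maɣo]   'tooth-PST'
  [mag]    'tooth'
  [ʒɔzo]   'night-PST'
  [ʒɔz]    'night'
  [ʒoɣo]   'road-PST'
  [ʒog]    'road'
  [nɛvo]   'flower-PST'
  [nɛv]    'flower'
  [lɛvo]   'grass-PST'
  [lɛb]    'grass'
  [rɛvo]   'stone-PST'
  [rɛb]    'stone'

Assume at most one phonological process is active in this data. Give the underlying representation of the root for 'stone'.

The root 'stone' surfaces as [rɛvo] and [rɛb], with a stem-final [v] ~ [b] alternation.
But 'flower' keeps [v] in both environments ([nɛvo], [nɛv]), so there is no rule changing /v/ to [b] in isolation.
Therefore /b/ is basic and [v] is derived by intervocalic spirantization (voiced stops become fricatives between vowels).
So 'stone' = /rɛb/.

/rɛb/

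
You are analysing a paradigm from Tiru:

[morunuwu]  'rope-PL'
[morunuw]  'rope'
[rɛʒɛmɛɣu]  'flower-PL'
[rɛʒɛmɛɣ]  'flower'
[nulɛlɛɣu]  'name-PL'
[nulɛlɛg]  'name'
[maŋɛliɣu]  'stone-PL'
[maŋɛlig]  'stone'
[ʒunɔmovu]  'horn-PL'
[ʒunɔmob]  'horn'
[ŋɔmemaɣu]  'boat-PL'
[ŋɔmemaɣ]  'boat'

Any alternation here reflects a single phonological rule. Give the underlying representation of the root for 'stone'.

The stem for 'stone' ends in [ɣ] in [maŋɛliɣu] but [g] in [maŋɛlig].
But 'boat' keeps [ɣ] in both environments ([ŋɔmemaɣu], [ŋɔmemaɣ]), so there is no rule changing /ɣ/ to [g] in isolation.
Therefore /g/ is basic and [ɣ] is derived by intervocalic spirantization (voiced stops become fricatives between vowels).

/maŋɛlig/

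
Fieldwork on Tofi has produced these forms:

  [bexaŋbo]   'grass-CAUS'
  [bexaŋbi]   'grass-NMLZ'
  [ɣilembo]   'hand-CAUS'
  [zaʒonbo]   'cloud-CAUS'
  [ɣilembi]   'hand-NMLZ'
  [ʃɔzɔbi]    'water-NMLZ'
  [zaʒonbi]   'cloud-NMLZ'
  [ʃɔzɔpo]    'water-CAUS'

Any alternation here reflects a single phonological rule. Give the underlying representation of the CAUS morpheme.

/-po/

The CAUS suffix surfaces as [-bo] and [-po], depending on the final segment of the stem.
By contrast the NMLZ suffix keeps its initial [b] throughout — that segment must be underlying.
So the underlying form is /-po/, and voiceless stops become voiced after a nasal.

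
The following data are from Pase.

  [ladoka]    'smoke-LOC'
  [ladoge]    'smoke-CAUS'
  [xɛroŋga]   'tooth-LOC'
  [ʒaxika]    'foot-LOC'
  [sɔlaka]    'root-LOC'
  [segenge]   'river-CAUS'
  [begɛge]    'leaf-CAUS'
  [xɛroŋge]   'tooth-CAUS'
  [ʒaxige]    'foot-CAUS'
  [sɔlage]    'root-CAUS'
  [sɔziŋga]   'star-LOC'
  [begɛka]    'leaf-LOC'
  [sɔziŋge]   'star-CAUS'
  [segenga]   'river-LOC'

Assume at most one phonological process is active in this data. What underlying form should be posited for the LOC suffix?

The LOC suffix surfaces as [-ga] and [-ka], depending on the final segment of the stem.
The CAUS suffix, which begins with [g], is invariant after every stem; so [g] is not altered by any rule here.
The LOC suffix is therefore /-ka/ underlyingly, with post-nasal voicing: voiceless stops become voiced after a nasal.

/-ka/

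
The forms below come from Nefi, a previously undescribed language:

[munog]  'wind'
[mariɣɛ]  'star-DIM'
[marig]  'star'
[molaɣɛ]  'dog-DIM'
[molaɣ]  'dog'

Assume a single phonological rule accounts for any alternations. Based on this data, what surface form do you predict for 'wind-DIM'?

[munoɣɛ]

The stem for 'star' ends in [ɣ] in [mariɣɛ] but [g] in [marig].
Compare 'dog', with invariant [ɣ] in [molaɣɛ] and [molaɣ]: an analysis with underlying /ɣ/ and a rule producing [g] in isolation would wrongly predict alternation here too.
So /g/ is underlying, and a rule of intervocalic spirantization — voiced stops become fricatives between vowels — gives [ɣ].
From [munog] the stem 'wind' is /munog/; between vowels this yields [munoɣɛ].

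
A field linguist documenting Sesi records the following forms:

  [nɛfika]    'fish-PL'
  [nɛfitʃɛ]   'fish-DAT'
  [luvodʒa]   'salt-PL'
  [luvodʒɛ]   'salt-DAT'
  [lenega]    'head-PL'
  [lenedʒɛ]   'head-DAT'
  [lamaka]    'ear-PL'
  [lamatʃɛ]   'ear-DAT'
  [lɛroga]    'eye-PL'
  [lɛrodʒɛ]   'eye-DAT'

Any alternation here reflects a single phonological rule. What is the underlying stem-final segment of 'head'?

/g/

In [lenega] and [lenedʒɛ] the final segment of 'head' alternates: [g] ~ [dʒ].
The stem 'salt' ([luvodʒa], [luvodʒɛ]) shows [dʒ] unchanged in both environments, so [dʒ] cannot be basic with [g] derived before the PL suffix.
Therefore /g/ is basic and [dʒ] is derived by palatalization before a front vowel (/k/ and /g/ become palato-alveolar [tʃ] and [dʒ] before a front vowel).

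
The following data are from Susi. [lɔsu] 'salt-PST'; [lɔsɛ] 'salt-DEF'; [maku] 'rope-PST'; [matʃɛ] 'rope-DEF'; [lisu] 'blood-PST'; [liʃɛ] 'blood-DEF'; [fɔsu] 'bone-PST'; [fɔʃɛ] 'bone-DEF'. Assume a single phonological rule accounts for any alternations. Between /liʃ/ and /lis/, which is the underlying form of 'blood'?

/liʃ/

The stem for 'blood' ends in [s] in [lisu] but [ʃ] in [liʃɛ].
The stem 'salt' ([lɔsu], [lɔsɛ]) shows [s] unchanged in both environments, so [s] cannot be basic with [ʃ] derived before the DEF suffix.
The alternation reflects depalatalization: palato-alveolar /tʃ/ and /ʃ/ become [k] and [s] when no front vowel follows. /ʃ/ is underlying.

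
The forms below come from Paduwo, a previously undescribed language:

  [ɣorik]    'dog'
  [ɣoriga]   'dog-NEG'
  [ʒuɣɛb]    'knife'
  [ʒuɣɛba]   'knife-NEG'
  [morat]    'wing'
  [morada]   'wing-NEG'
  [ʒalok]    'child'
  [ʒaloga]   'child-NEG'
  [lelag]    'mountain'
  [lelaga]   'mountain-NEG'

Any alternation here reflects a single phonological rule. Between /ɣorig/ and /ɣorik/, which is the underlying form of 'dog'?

/ɣorik/

In [ɣorik] and [ɣoriga] the final segment of 'dog' alternates: [k] ~ [g].
The stem 'mountain' ([lelag], [lelaga]) shows [g] unchanged in both environments, so [g] cannot be basic with [k] derived in isolation.
So /k/ is underlying, and a rule of intervocalic voicing — voiceless stops become voiced between vowels — gives [g].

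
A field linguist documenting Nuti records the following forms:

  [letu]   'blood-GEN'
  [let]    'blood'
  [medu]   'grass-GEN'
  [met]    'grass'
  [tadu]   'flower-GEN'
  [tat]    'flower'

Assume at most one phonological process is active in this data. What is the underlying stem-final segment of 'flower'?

The root 'flower' surfaces as [tadu] and [tat], with a stem-final [d] ~ [t] alternation.
If /t/ were underlying and a rule turned it into [d] before the GEN suffix, 'blood' would also alternate; but it has [t] in both [letu] and [let].
Therefore /d/ is basic and [t] is derived by word-final obstruent devoicing (voiced obstruents become voiceless word-finally).

/d/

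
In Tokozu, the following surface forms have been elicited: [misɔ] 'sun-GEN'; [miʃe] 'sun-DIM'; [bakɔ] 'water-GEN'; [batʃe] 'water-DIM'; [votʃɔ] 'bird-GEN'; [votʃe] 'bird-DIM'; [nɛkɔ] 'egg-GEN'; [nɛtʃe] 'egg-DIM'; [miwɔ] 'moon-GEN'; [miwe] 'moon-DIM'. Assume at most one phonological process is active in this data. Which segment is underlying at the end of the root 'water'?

/k/

'water' shows [k] ~ [tʃ] at the end of the stem ([bakɔ] vs [batʃe]).
If /tʃ/ were underlying and a rule turned it into [k] before the GEN suffix, 'bird' would also alternate; but it has [tʃ] in both [votʃɔ] and [votʃe].
The underlying segment must be /k/; /k/ and /s/ become palato-alveolar [tʃ] and [ʃ] before a front vowel, yielding [tʃ] there.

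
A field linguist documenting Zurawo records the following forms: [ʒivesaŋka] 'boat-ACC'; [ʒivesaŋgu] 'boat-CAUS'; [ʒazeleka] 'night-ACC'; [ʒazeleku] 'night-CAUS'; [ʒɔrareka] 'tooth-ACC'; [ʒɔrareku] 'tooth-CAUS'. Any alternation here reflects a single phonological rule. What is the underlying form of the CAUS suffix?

The CAUS suffix surfaces as [-gu] and [-ku], depending on the final segment of the stem.
By contrast the ACC suffix keeps its initial [k] throughout — that segment must be underlying.
The CAUS suffix is therefore /-gu/ underlyingly, with post-vocalic devoicing: voiced stops become voiceless after a vowel.

/-gu/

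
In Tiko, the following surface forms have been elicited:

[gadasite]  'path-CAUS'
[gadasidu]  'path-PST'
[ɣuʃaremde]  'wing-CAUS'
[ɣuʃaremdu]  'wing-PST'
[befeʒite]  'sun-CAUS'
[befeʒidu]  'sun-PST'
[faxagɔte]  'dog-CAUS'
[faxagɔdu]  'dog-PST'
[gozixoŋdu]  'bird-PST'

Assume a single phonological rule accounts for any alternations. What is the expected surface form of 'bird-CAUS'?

The CAUS morpheme has two allomorphs, [-de] and [-te].
By contrast the PST suffix keeps its initial [d] throughout — that segment must be underlying.
The CAUS suffix is therefore /-te/ underlyingly, with post-nasal voicing: voiceless stops become voiced after a nasal.
After 'bird', which ends in a nasal, the suffix surfaces as [-de], giving [gozixoŋde].

[gozixoŋde]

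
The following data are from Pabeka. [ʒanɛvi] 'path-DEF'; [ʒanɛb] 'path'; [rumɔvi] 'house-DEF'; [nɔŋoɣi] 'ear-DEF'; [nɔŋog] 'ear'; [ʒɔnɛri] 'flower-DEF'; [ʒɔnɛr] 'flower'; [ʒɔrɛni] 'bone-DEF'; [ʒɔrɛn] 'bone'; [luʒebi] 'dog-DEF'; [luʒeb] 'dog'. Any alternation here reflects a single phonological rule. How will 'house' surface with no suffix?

'path' shows [v] ~ [b] at the end of the stem ([ʒanɛvi] vs [ʒanɛb]).
If /b/ were underlying and a rule turned it into [v] before the DEF suffix, 'dog' would also alternate; but it has [b] in both [luʒebi] and [luʒeb].
Therefore /v/ is basic and [b] is derived by word-final hardening (voiced fricatives become stops word-finally).
The one attested form of 'house', [rumɔvi], shows underlying /rumɔv/. Applying the same rule word-finally gives [rumɔb].

[rumɔb]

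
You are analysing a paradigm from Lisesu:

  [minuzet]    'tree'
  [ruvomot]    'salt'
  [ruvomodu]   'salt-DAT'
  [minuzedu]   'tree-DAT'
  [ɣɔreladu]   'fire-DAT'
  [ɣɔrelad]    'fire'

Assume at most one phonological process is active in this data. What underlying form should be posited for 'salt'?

/ruvomot/

The root 'salt' surfaces as [ruvomodu] and [ruvomot], with a stem-final [d] ~ [t] alternation.
If /d/ were underlying and a rule turned it into [t] in isolation, 'fire' would also alternate; but it has [d] in both [ɣɔreladu] and [ɣɔrelad].
Therefore /t/ is basic and [d] is derived by intervocalic voicing (voiceless stops become voiced between vowels).
Hence 'salt' is /ruvomot/ underlyingly.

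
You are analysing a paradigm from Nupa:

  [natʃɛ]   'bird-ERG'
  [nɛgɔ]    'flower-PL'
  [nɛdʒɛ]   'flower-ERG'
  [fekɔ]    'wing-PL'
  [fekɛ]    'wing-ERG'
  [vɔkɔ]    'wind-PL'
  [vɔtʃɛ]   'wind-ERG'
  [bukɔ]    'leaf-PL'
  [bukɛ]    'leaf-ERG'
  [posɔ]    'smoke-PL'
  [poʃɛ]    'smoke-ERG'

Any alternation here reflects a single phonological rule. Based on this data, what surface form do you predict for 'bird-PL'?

[nakɔ]

The stem for 'wind' ends in [k] in [vɔkɔ] but [tʃ] in [vɔtʃɛ].
Compare 'wing', with invariant [k] in [fekɔ] and [fekɛ]: an analysis with underlying /k/ and a rule producing [tʃ] before the ERG suffix would wrongly predict alternation here too.
The alternation reflects depalatalization: palato-alveolar /tʃ/, /dʒ/ and /ʃ/ become [k], [g] and [s] when no front vowel follows. /tʃ/ is underlying.
From [natʃɛ] the stem 'bird' is /natʃ/; when no front vowel follows this yields [nakɔ].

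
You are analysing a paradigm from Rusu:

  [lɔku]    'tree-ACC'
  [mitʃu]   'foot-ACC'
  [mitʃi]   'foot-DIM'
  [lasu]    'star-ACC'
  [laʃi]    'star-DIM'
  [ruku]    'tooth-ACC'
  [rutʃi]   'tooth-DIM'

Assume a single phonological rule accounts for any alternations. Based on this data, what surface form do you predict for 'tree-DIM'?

[lɔtʃi]

The stem for 'tooth' ends in [k] in [ruku] but [tʃ] in [rutʃi].
Compare 'foot', with invariant [tʃ] in [mitʃu] and [mitʃi]: an analysis with underlying /tʃ/ and a rule producing [k] before the ACC suffix would wrongly predict alternation here too.
So /k/ is underlying, and a rule of palatalization before a front vowel — /k/ and /s/ become palato-alveolar [tʃ] and [ʃ] before a front vowel — gives [tʃ].
From [lɔku] the stem 'tree' is /lɔk/; before a front vowel this yields [lɔtʃi].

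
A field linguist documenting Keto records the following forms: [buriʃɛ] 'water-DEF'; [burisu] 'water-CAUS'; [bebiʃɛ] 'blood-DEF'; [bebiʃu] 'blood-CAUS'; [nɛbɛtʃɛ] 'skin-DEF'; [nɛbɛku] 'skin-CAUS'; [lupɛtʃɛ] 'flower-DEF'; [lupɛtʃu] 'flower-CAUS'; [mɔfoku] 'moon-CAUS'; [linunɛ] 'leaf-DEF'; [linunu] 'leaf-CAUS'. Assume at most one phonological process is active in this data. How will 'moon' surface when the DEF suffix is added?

The root 'skin' surfaces as [nɛbɛtʃɛ] and [nɛbɛku], with a stem-final [tʃ] ~ [k] alternation.
If /tʃ/ were underlying and a rule turned it into [k] before the CAUS suffix, 'flower' would also alternate; but it has [tʃ] in both [lupɛtʃɛ] and [lupɛtʃu].
The underlying segment must be /k/; /k/ and /s/ become palato-alveolar [tʃ] and [ʃ] before a front vowel, yielding [tʃ] there.
From [mɔfoku] the stem 'moon' is /mɔfok/; before a front vowel this yields [mɔfotʃɛ].

[mɔfotʃɛ]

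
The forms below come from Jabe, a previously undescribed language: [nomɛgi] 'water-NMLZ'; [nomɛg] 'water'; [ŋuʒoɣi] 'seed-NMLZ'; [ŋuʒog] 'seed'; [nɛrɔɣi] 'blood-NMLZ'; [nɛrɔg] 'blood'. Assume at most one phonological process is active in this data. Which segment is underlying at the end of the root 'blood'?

/ɣ/

The stem for 'blood' ends in [ɣ] in [nɛrɔɣi] but [g] in [nɛrɔg].
If /g/ were underlying and a rule turned it into [ɣ] before the NMLZ suffix, 'water' would also alternate; but it has [g] in both [nomɛgi] and [nomɛg].
The underlying segment must be /ɣ/; voiced fricatives become stops word-finally, yielding [g] there.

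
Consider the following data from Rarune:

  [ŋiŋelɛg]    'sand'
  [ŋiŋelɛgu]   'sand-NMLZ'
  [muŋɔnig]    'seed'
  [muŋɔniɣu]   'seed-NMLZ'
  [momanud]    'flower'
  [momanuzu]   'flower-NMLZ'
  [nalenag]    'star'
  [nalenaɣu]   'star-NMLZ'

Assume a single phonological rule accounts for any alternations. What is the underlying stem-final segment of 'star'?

/ɣ/

The stem for 'star' ends in [g] in [nalenag] but [ɣ] in [nalenaɣu].
Compare 'sand', with invariant [g] in [ŋiŋelɛg] and [ŋiŋelɛgu]: an analysis with underlying /g/ and a rule producing [ɣ] before the NMLZ suffix would wrongly predict alternation here too.
So /ɣ/ is underlying, and a rule of word-final hardening — voiced fricatives become stops word-finally — gives [g].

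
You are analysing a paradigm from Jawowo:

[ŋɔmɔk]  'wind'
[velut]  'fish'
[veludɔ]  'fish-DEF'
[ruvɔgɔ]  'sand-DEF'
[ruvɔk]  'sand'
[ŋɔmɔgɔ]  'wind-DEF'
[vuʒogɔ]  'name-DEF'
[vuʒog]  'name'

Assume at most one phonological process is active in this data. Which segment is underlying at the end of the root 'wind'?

/k/

'wind' shows [k] ~ [g] at the end of the stem ([ŋɔmɔk] vs [ŋɔmɔgɔ]).
If /g/ were underlying and a rule turned it into [k] in isolation, 'name' would also alternate; but it has [g] in both [vuʒog] and [vuʒogɔ].
So /k/ is underlying, and a rule of intervocalic voicing — voiceless stops become voiced between vowels — gives [g].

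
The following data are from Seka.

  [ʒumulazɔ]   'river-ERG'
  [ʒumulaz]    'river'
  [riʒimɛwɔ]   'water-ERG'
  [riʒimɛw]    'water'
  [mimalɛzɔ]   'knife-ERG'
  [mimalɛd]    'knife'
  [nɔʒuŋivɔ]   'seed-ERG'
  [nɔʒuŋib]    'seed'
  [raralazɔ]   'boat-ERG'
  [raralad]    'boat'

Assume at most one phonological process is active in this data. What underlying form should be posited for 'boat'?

The root 'boat' surfaces as [raralazɔ] and [raralad], with a stem-final [z] ~ [d] alternation.
The stem 'river' ([ʒumulazɔ], [ʒumulaz]) shows [z] unchanged in both environments, so [z] cannot be basic with [d] derived in isolation.
The alternation reflects intervocalic spirantization: voiced stops become fricatives between vowels. /d/ is underlying.

/raralad/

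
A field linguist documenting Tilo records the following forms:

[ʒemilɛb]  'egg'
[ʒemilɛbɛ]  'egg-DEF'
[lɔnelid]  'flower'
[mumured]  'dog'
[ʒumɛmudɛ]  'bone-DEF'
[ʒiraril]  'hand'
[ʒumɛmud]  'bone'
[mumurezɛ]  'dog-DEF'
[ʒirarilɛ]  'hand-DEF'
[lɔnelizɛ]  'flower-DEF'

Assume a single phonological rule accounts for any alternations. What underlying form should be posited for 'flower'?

In [lɔnelizɛ] and [lɔnelid] the final segment of 'flower' alternates: [z] ~ [d].
If /d/ were underlying and a rule turned it into [z] before the DEF suffix, 'bone' would also alternate; but it has [d] in both [ʒumɛmudɛ] and [ʒumɛmud].
The underlying segment must be /z/; voiced fricatives become stops word-finally, yielding [d] there.
Hence 'flower' is /lɔneliz/ underlyingly.

/lɔneliz/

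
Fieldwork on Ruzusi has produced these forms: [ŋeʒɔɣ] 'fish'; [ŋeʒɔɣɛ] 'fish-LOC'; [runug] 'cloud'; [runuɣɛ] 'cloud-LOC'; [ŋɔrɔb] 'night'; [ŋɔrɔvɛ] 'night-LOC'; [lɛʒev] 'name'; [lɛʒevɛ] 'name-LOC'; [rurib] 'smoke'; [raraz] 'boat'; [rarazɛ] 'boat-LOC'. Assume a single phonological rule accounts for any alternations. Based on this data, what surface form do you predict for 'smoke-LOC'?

[rurivɛ]

The root 'night' surfaces as [ŋɔrɔb] and [ŋɔrɔvɛ], with a stem-final [b] ~ [v] alternation.
But 'name' keeps [v] in both environments ([lɛʒev], [lɛʒevɛ]), so there is no rule changing /v/ to [b] in isolation.
The underlying segment must be /b/; voiced stops become fricatives between vowels, yielding [v] there.
From [rurib] the stem 'smoke' is /rurib/; between vowels this yields [rurivɛ].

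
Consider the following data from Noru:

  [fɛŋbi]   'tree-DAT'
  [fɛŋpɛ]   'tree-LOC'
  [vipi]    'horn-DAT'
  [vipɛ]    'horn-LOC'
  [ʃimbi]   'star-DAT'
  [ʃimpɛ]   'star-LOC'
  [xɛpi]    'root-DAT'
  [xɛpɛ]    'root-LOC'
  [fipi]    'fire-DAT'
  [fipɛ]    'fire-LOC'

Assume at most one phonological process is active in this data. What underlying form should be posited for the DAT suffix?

/-bi/

The DAT suffix surfaces as [-bi] and [-pi], depending on the final segment of the stem.
The LOC suffix, which begins with [p], is invariant after every stem; so [p] is not altered by any rule here.
The DAT suffix is therefore /-bi/ underlyingly, with post-vocalic devoicing: voiced stops become voiceless after a vowel.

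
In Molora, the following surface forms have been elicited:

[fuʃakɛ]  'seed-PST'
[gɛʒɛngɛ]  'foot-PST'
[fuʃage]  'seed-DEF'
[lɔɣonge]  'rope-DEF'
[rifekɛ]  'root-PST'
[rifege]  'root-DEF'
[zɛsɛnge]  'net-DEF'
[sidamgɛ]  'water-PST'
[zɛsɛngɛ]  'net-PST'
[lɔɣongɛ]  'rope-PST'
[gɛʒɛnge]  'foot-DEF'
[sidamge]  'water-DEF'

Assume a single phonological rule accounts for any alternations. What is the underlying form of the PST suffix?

The PST morpheme has two allomorphs, [-gɛ] and [-kɛ].
The DEF suffix, which begins with [g], is invariant after every stem; so [g] is not altered by any rule here.
So the underlying form is /-kɛ/, and voiceless stops become voiced after a nasal.

/-kɛ/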